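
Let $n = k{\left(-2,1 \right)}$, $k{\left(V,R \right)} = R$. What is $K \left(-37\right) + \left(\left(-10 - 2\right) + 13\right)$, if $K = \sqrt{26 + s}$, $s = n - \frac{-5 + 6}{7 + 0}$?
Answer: $1 - \frac{74 \sqrt{329}}{7} \approx -190.75$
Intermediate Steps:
$n = 1$
$s = \frac{6}{7}$ ($s = 1 - \frac{-5 + 6}{7 + 0} = 1 - 1 \cdot \frac{1}{7} = 1 - \frac{1}{7} = \frac{6}{7} \approx 0.85714$)
$K = \frac{2 \sqrt{329}}{7}$ ($K = \sqrt{26 + \frac{6}{7}} = \sqrt{\frac{188}{7}} = \frac{2 \sqrt{329}}{7} \approx 5.1824$)
$K \left(-37\right) + \left(\left(-10 - 2\right) + 13\right) = \frac{2 \sqrt{329}}{7} \left(-37\right) + \left(\left(-10 - 2\right) + 13\right) = - \frac{74 \sqrt{329}}{7} + \left(-12 + 13\right) = - \frac{74 \sqrt{329}}{7} + 1 = 1 - \frac{74 \sqrt{329}}{7}$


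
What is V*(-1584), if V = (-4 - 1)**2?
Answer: -39600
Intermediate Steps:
V = 25 (V = (-5)**2 = 25)
V*(-1584) = 25*(-1584) = -39600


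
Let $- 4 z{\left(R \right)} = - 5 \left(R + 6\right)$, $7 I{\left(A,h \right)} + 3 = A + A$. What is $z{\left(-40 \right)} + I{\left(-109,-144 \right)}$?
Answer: $- \frac{1037}{14} \approx -74.071$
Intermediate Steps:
$I{\left(A,h \right)} = - \frac{3}{7} + \frac{2 A}{7}$ ($I{\left(A,h \right)} = - \frac{3}{7} + \frac{A + A}{7} = - \frac{3}{7} + \frac{2 A}{7}$)
$z{\left(R \right)} = \frac{15}{2} + \frac{5 R}{4}$ ($z{\left(R \right)} = - \frac{\left(-5\right) \left(R + 6\right)}{4} = - \frac{\left(-5\right) \left(6 + R\right)}{4} = - \frac{-30 - 5 R}{4} = \frac{15}{2} + \frac{5 R}{4}$)
$z{\left(-40 \right)} + I{\left(-109,-144 \right)} = \left(\frac{15}{2} + \frac{5}{4} \left(-40\right)\right) + \left(- \frac{3}{7} + \frac{2}{7} \left(-109\right)\right) = \left(\frac{15}{2} - 50\right) - \frac{221}{7} = - \frac{85}{2} - \frac{221}{7} = - \frac{1037}{14}$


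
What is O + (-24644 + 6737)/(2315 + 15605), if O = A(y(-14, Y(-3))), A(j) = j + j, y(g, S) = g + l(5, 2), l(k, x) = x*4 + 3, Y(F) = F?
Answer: -125427/17920 ≈ -6.9993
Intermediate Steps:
l(k, x) = 3 + 4*x (l(k, x) = 4*x + 3 = 3 + 4*x)
y(g, S) = 11 + g (y(g, S) = g + (3 + 4*2) = g + (3 + 8) = g + 11 = 11 + g)
A(j) = 2*j
O = -6 (O = 2*(11 - 14) = 2*(-3) = -6)
O + (-24644 + 6737)/(2315 + 15605) = -6 + (-24644 + 6737)/(2315 + 15605) = -6 - 17907/17920 = -125427/17920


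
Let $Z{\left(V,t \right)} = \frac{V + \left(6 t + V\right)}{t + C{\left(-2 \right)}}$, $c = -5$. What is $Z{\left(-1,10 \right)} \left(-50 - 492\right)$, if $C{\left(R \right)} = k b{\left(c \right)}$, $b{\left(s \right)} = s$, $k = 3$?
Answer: $\frac{31436}{5} \approx 6287.2$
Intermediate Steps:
$C{\left(R \right)} = -15$ ($C{\left(R \right)} = 3 \left(-5\right) = -15$)
$Z{\left(V,t \right)} = \frac{2 V + 6 t}{-15 + t}$ ($Z{\left(V,t \right)} = \frac{V + \left(6 t + V\right)}{t - 15} = \frac{V + \left(V + 6 t\right)}{-15 + t} = \frac{2 V + 6 t}{-15 + t}$)
$Z{\left(-1,10 \right)} \left(-50 - 492\right) = \frac{2 \left(-1 + 3 \cdot 10\right)}{-15 + 10} \left(-50 - 492\right) = \frac{2 \left(-1 + 30\right)}{-5} \left(-542\right) = 2 \left(- \frac{1}{5}\right) 29 \left(-542\right) = \left(- \frac{58}{5}\right) \left(-542\right) = \frac{31436}{5}$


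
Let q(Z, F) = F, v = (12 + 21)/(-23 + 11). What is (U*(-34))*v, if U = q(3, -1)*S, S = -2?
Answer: 187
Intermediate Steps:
v = -11/4 (v = 33/(-12) = 33*(-1/12) = -11/4 ≈ -2.7500)
U = 2 (U = -1*(-2) = 2)
(U*(-34))*v = (2*(-34))*(-11/4) = -68*(-11/4) = 187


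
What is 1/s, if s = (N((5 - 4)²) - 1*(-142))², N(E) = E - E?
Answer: 1/20164 ≈ 4.9593e-5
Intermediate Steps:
N(E) = 0
s = 20164 (s = (0 - 1*(-142))² = (0 + 142)² = 142² = 20164)
1/s = 1/20164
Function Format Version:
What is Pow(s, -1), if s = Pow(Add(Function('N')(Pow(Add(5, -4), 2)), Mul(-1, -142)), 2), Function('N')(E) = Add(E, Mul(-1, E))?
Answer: Rational(1, 20164) ≈ 4.9593e-5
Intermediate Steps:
Function('N')(E) = 0
s = 20164 (s = Pow(Add(0, Mul(-1, -142)), 2) = Pow(Add(0, 142), 2) = Pow(142, 2) = 20164)
Pow(s, -1) = Pow(20164, -1) = Rational(1, 20164)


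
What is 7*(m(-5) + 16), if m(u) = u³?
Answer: -763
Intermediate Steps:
7*(m(-5) + 16) = 7*((-5)³ + 16) = 7*(-125 + 16) = 7*(-109) = -763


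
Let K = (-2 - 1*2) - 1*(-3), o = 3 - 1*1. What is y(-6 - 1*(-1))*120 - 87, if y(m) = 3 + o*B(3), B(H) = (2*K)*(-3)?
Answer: 1713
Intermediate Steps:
o = 2 (o = 3 - 1 = 2)
K = -1 (K = (-2 - 2) + 3 = -4 + 3 = -1)
B(H) = 6 (B(H) = (2*(-1))*(-3) = -2*(-3) = 6)
y(m) = 15 (y(m) = 3 + 2*6 = 3 + 12 = 15)
y(-6 - 1*(-1))*120 - 87 = 15*120 - 87 = 1800 - 87 = 1713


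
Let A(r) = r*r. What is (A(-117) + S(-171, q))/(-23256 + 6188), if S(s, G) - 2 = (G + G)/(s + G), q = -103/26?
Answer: -62280565/77642332 ≈ -0.80215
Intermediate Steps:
q = -103/26 (q = -103*1/26 = -103/26 ≈ -3.9615)
A(r) = r²
S(s, G) = 2 + 2*G/(G + s) (S(s, G) = 2 + (G + G)/(s + G) = 2 + (2*G)/(G + s) = 2 + 2*G/(G + s))
(A(-117) + S(-171, q))/(-23256 + 6188) = ((-117)² + 2*(-171 + 2*(-103/26))/(-103/26 - 171))/(-23256 + 6188) = (13689 + 2*(-171 - 103/13)/(-4549/26))/(-17068) = (13689 + 2*(-26/4549)*(-2326/13))*(-1/17068) = (13689 + 9304/4549)*(-1/17068) = (62280565/4549)*(-1/17068) = -62280565/77642332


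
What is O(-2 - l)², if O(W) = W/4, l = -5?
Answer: 9/16 ≈ 0.56250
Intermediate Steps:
O(W) = W/4 (O(W) = W*(¼) = W/4)
O(-2 - l)² = ((-2 - 1*(-5))/4)² = ((-2 + 5)/4)² = ((¼)*3)² = (¾)² = 9/16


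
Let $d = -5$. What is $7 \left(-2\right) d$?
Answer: $70$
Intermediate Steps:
$7 \left(-2\right) d = 7 \left(-2\right) \left(-5\right) = \left(-14\right) \left(-5\right) = 70$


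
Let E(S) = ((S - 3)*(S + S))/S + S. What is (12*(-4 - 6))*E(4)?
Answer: -720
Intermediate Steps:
E(S) = -6 + 3*S (E(S) = ((-3 + S)*(2*S))/S + S = (2*S*(-3 + S))/S + S = (-6 + 2*S) + S = -6 + 3*S)
(12*(-4 - 6))*E(4) = (12*(-4 - 6))*(-6 + 3*4) = (12*(-10))*(-6 + 12) = -120*6 = -720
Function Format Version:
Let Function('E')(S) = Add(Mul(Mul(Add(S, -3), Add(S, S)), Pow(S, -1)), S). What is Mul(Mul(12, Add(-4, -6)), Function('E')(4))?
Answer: -720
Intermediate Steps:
Function('E')(S) = Add(-6, Mul(3, S)) (Function('E')(S) = Add(Mul(Mul(Add(-3, S), Mul(2, S)), Pow(S, -1)), S) = Add(Mul(Mul(2, S, Add(-3, S)), Pow(S, -1)), S) = Add(Add(-6, Mul(2, S)), S) = Add(-6, Mul(3, S)))
Mul(Mul(12, Add(-4, -6)), Function('E')(4)) = Mul(Mul(12, Add(-4, -6)), Add(-6, Mul(3, 4))) = Mul(Mul(12, -10), Add(-6, 12)) = Mul(-120, 6) = -720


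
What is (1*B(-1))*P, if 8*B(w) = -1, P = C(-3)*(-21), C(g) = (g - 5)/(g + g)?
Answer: 7/2 ≈ 3.5000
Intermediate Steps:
C(g) = (-5 + g)/(2*g) (C(g) = (-5 + g)/((2*g)) = (-5 + g)*(1/(2*g)) = (-5 + g)/(2*g))
P = -28 (P = ((½)*(-5 - 3)/(-3))*(-21) = ((½)*(-⅓)*(-8))*(-21) = (4/3)*(-21) = -28)
B(w) = -⅛ (B(w) = (⅛)*(-1) = -⅛)
(1*B(-1))*P = (1*(-⅛))*(-28) = -⅛*(-28) = 7/2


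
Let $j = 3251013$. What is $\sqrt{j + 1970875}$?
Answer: $16 \sqrt{20398} \approx 2285.1$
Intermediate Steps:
$\sqrt{j + 1970875} = \sqrt{3251013 + 1970875} = \sqrt{5221888} = 16 \sqrt{20398}$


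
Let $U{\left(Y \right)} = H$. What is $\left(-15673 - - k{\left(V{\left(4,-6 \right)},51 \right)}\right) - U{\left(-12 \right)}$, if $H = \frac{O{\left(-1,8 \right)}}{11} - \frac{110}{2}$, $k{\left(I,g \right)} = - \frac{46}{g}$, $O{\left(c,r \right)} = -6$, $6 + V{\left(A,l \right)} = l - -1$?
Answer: $- \frac{8761898}{561} \approx -15618.0$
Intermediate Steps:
$V{\left(A,l \right)} = -5 + l$ ($V{\left(A,l \right)} = -6 + \left(l - -1\right) = -6 + \left(l + 1\right) = -6 + \left(1 + l\right) = -5 + l$)
$H = - \frac{611}{11}$ ($H = - \frac{6}{11} - \frac{110}{2} = \left(-6\right) \frac{1}{11} - 55 = - \frac{6}{11} - 55 = - \frac{611}{11} \approx -55.545$)
$U{\left(Y \right)} = - \frac{611}{11}$
$\left(-15673 - - k{\left(V{\left(4,-6 \right)},51 \right)}\right) - U{\left(-12 \right)} = \left(-15673 - - \frac{-46}{51}\right) - - \frac{611}{11} = \left(-15673 - - \frac{-46}{51}\right) + \frac{611}{11} = \left(-15673 - \left(-1\right) \left(- \frac{46}{51}\right)\right) + \frac{611}{11} = \left(-15673 - \frac{46}{51}\right) + \frac{611}{11} = - \frac{799369}{51} + \frac{611}{11} = - \frac{8761898}{561}$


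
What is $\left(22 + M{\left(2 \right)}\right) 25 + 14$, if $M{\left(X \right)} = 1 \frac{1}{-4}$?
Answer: $\frac{2231}{4} \approx 557.75$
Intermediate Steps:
$M{\left(X \right)} = - \frac{1}{4}$ ($M{\left(X \right)} = 1 \left(- \frac{1}{4}\right) = - \frac{1}{4}$)
$\left(22 + M{\left(2 \right)}\right) 25 + 14 = \left(22 - \frac{1}{4}\right) 25 + 14 = \frac{87}{4} \cdot 25 + 14 = \frac{2175}{4} + 14 = \frac{2231}{4}$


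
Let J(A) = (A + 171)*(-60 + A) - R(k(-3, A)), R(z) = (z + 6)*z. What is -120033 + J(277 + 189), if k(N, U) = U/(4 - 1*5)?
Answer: -75771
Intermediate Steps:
k(N, U) = -U (k(N, U) = U/(4 - 5) = U/(-1) = U*(-1) = -U)
R(z) = z*(6 + z) (R(z) = (6 + z)*z = z*(6 + z))
J(A) = A*(6 - A) + (-60 + A)*(171 + A) (J(A) = (A + 171)*(-60 + A) - (-A)*(6 - A) = (171 + A)*(-60 + A) - (-1)*A*(6 - A) = (-60 + A)*(171 + A) + A*(6 - A) = A*(6 - A) + (-60 + A)*(171 + A))
-120033 + J(277 + 189) = -120033 + (-10260 + 117*(277 + 189)) = -120033 + (-10260 + 117*466) = -120033 + (-10260 + 54522) = -120033 + 44262 = -75771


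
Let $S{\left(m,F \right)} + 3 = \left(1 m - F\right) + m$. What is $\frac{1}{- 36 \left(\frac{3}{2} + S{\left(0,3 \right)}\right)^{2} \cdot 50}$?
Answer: $- \frac{1}{36450} \approx -2.7435 \cdot 10^{-5}$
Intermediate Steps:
$S{\left(m,F \right)} = -3 - F + 2 m$ ($S{\left(m,F \right)} = -3 + \left(\left(1 m - F\right) + m\right) = -3 + \left(\left(m - F\right) + m\right) = -3 - \left(F - 2 m\right) = -3 - F + 2 m$)
$\frac{1}{- 36 \left(\frac{3}{2} + S{\left(0,3 \right)}\right)^{2} \cdot 50} = \frac{1}{- 36 \left(\frac{3}{2} - 6\right)^{2} \cdot 50} = \frac{1}{- 36 \left(- \frac{9}{2}\right)^{2} \cdot 50} = \frac{1}{\left(-36\right) \frac{81}{4} \cdot 50} = \frac{1}{\left(-729\right) 50} = \frac{1}{-36450} = - \frac{1}{36450}$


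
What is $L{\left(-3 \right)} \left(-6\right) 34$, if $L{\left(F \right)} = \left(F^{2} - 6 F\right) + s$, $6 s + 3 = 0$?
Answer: $-5406$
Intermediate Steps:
$s = - \frac{1}{2}$ ($s = - \frac{1}{2} + \frac{1}{6} \cdot 0 = - \frac{1}{2} + 0 = - \frac{1}{2} \approx -0.5$)
$L{\left(F \right)} = - \frac{1}{2} + F^{2} - 6 F$ ($L{\left(F \right)} = \left(F^{2} - 6 F\right) - \frac{1}{2} = - \frac{1}{2} + F^{2} - 6 F$)
$L{\left(-3 \right)} \left(-6\right) 34 = \left(- \frac{1}{2} + \left(-3\right)^{2} - -18\right) \left(-6\right) 34 = \left(- \frac{1}{2} + 9 + 18\right) \left(-6\right) 34 = \frac{53}{2} \left(-6\right) 34 = \left(-159\right) 34 = -5406$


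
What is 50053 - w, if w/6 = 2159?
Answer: 37099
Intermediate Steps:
w = 12954 (w = 6*2159 = 12954)
50053 - w = 50053 - 1*12954 = 50053 - 12954 = 37099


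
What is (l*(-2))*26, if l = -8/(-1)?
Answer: -416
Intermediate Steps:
l = 8 (l = -8*(-1) = 8)
(l*(-2))*26 = (8*(-2))*26 = -16*26 = -416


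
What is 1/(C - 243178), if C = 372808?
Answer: 1/129630 ≈ 7.7143e-6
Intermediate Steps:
1/(C - 243178) = 1/(372808 - 243178) = 1/129630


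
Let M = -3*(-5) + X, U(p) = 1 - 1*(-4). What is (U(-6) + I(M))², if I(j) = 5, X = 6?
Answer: 100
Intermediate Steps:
U(p) = 5 (U(p) = 1 + 4 = 5)
M = 21 (M = -3*(-5) + 6 = 15 + 6 = 21)
(U(-6) + I(M))² = (5 + 5)² = 10² = 100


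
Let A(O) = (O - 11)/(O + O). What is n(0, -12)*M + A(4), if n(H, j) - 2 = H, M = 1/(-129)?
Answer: -919/1032 ≈ -0.89050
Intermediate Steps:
M = -1/129 ≈ -0.0077519
n(H, j) = 2 + H
A(O) = (-11 + O)/(2*O) (A(O) = (-11 + O)/((2*O)) = (-11 + O)*(1/(2*O)) = (-11 + O)/(2*O))
n(0, -12)*M + A(4) = (2 + 0)*(-1/129) + (½)*(-11 + 4)/4 = 2*(-1/129) + (½)*(¼)*(-7) = -2/129 - 7/8 = -919/1032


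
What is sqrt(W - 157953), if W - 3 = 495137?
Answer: sqrt(337187) ≈ 580.68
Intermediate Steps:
W = 495140 (W = 3 + 495137 = 495140)
sqrt(W - 157953) = sqrt(495140 - 157953) = sqrt(337187)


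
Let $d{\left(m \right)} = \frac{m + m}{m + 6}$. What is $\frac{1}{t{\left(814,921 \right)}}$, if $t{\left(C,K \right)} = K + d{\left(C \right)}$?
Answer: $\frac{205}{189212} \approx 0.0010834$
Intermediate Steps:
$d{\left(m \right)} = \frac{2 m}{6 + m}$
$t{\left(C,K \right)} = K + \frac{2 C}{6 + C}$
$\frac{1}{t{\left(814,921 \right)}} = \frac{1}{\frac{1}{6 + 814} \left(2 \cdot 814 + 921 \left(6 + 814\right)\right)} = \frac{1}{\frac{1}{820} \left(1628 + 921 \cdot 820\right)} = \frac{1}{\frac{1}{820} \left(1628 + 755220\right)} = \frac{1}{\frac{1}{820} \cdot 756848} = \frac{1}{\frac{189212}{205}} = \frac{205}{189212}$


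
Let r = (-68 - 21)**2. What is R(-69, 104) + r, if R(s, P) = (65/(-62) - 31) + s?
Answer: 484837/62 ≈ 7820.0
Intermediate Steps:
R(s, P) = -1987/62 + s (R(s, P) = (65*(-1/62) - 31) + s = (-65/62 - 31) + s = -1987/62 + s)
r = 7921 (r = (-89)**2 = 7921)
R(-69, 104) + r = (-1987/62 - 69) + 7921 = -6265/62 + 7921 = 484837/62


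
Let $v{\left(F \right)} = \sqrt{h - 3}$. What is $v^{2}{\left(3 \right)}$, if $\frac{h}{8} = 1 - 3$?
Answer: $-19$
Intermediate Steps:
$h = -16$ ($h = 8 \left(1 - 3\right) = 8 \left(-2\right) = -16$)
$v{\left(F \right)} = i \sqrt{19}$ ($v{\left(F \right)} = \sqrt{-16 - 3} = \sqrt{-19} = i \sqrt{19}$)
$v^{2}{\left(3 \right)} = \left(i \sqrt{19}\right)^{2} = -19$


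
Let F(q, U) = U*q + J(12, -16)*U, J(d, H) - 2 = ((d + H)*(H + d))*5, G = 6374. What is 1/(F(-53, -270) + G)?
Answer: -1/1456 ≈ -0.00068681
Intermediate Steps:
J(d, H) = 2 + 5*(H + d)² (J(d, H) = 2 + ((d + H)*(H + d))*5 = 2 + ((H + d)*(H + d))*5 = 2 + (H + d)²*5 = 2 + 5*(H + d)²)
F(q, U) = 82*U + U*q (F(q, U) = U*q + (2 + 5*(-16 + 12)²)*U = U*q + (2 + 5*(-4)²)*U = U*q + (2 + 5*16)*U = U*q + (2 + 80)*U = U*q + 82*U = 82*U + U*q)
1/(F(-53, -270) + G) = 1/(-270*(82 - 53) + 6374) = 1/(-270*29 + 6374) = 1/(-7830 + 6374) = 1/(-1456) = -1/1456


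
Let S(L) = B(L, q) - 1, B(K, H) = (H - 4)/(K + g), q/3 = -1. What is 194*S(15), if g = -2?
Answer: -3880/13 ≈ -298.46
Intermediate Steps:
q = -3 (q = 3*(-1) = -3)
B(K, H) = (-4 + H)/(-2 + K) (B(K, H) = (H - 4)/(K - 2) = (-4 + H)/(-2 + K))
S(L) = -1 - 7/(-2 + L) (S(L) = (-4 - 3)/(-2 + L) - 1 = -7/(-2 + L) - 1 = -1 - 7/(-2 + L))
194*S(15) = 194*((-5 - 1*15)/(-2 + 15)) = 194*((-5 - 15)/13) = 194*((1/13)*(-20)) = 194*(-20/13) = -3880/13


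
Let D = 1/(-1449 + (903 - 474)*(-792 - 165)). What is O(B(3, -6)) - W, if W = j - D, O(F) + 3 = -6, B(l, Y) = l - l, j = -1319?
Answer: 539722619/412002 ≈ 1310.0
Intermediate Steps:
D = -1/412002 (D = 1/(-1449 + 429*(-957)) = 1/(-1449 - 410553) = 1/(-412002) = -1/412002 ≈ -2.4272e-6)
B(l, Y) = 0
O(F) = -9 (O(F) = -3 - 6 = -9)
W = -543430637/412002 (W = -1319 - 1*(-1/412002) = -1319 + 1/412002 = -543430637/412002 ≈ -1319.0)
O(B(3, -6)) - W = -9 - 1*(-543430637/412002) = -9 + 543430637/412002 = 539722619/412002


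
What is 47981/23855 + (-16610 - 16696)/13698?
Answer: -22878482/54460965 ≈ -0.42009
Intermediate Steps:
47981/23855 + (-16610 - 16696)/13698 = 47981*(1/23855) - 33306*1/13698 = 47981/23855 - 5551/2283 = -22878482/54460965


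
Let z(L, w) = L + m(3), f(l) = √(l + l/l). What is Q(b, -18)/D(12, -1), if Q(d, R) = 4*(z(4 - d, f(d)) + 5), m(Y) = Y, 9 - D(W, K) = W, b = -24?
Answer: -48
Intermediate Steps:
D(W, K) = 9 - W
f(l) = √(1 + l) (f(l) = √(l + 1) = √(1 + l))
z(L, w) = 3 + L (z(L, w) = L + 3 = 3 + L)
Q(d, R) = 48 - 4*d (Q(d, R) = 4*((3 + (4 - d)) + 5) = 4*((7 - d) + 5) = 4*(12 - d) = 48 - 4*d)
Q(b, -18)/D(12, -1) = (48 - 4*(-24))/(9 - 1*12) = (48 + 96)/(9 - 12) = 144/(-3) = 144*(-⅓) = -48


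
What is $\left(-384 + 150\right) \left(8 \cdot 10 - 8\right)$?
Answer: $-16848$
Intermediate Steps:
$\left(-384 + 150\right) \left(8 \cdot 10 - 8\right) = - 234 \left(80 - 8\right) = \left(-234\right) 72 = -16848$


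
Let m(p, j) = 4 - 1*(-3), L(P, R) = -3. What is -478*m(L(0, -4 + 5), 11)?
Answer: -3346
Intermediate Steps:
m(p, j) = 7 (m(p, j) = 4 + 3 = 7)
-478*m(L(0, -4 + 5), 11) = -478*7 = -3346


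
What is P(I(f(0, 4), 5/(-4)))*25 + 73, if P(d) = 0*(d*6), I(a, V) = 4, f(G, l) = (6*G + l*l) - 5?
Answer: 73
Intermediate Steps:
f(G, l) = -5 + l² + 6*G (f(G, l) = (6*G + l²) - 5 = (l² + 6*G) - 5 = -5 + l² + 6*G)
P(d) = 0 (P(d) = 0*(6*d) = 0)
P(I(f(0, 4), 5/(-4)))*25 + 73 = 0*25 + 73 = 0 + 73 = 73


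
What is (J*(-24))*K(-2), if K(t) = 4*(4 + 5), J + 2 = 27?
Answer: -21600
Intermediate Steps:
J = 25 (J = -2 + 27 = 25)
K(t) = 36 (K(t) = 4*9 = 36)
(J*(-24))*K(-2) = (25*(-24))*36 = -600*36 = -21600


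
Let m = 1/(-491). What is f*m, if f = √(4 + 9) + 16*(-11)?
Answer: 176/491 - √13/491 ≈ 0.35111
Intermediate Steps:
f = -176 + √13 (f = √13 - 176 = -176 + √13 ≈ -172.39)
m = -1/491 ≈ -0.0020367
f*m = (-176 + √13)*(-1/491) = 176/491 - √13/491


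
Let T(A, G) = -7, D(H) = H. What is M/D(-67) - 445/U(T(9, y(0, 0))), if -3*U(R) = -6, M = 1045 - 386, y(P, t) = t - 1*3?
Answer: -31133/134 ≈ -232.34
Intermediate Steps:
y(P, t) = -3 + t (y(P, t) = t - 3 = -3 + t)
M = 659
U(R) = 2 (U(R) = -⅓*(-6) = 2)
M/D(-67) - 445/U(T(9, y(0, 0))) = 659/(-67) - 445/2 = 659*(-1/67) - 445*½ = -659/67 - 445/2 = -31133/134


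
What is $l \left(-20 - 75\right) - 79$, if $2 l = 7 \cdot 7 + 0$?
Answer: $- \frac{4813}{2} \approx -2406.5$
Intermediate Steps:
$l = \frac{49}{2}$ ($l = \frac{7 \cdot 7 + 0}{2} = \frac{49 + 0}{2} = \frac{1}{2} \cdot 49 = \frac{49}{2} \approx 24.5$)
$l \left(-20 - 75\right) - 79 = \frac{49 \left(-20 - 75\right)}{2} - 79 = \frac{49}{2} \left(-95\right) - 79 = - \frac{4655}{2} - 79 = - \frac{4813}{2}$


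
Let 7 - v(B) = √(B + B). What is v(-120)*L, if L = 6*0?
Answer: 0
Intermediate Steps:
v(B) = 7 - √2*√B (v(B) = 7 - √(B + B) = 7 - √(2*B) = 7 - √2*√B)
L = 0
v(-120)*L = (7 - √2*√(-120))*0 = (7 - √2*2*I*√30)*0 = (7 - 4*I*√15)*0 = 0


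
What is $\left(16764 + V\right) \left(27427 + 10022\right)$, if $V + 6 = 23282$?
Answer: $1499457960$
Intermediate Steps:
$V = 23276$ ($V = -6 + 23282 = 23276$)
$\left(16764 + V\right) \left(27427 + 10022\right) = \left(16764 + 23276\right) \left(27427 + 10022\right) = 40040 \cdot 37449 = 1499457960$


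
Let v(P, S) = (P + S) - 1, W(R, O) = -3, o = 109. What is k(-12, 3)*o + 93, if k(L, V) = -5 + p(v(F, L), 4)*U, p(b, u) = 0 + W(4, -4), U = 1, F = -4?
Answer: -779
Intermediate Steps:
v(P, S) = -1 + P + S
p(b, u) = -3 (p(b, u) = 0 - 3 = -3)
k(L, V) = -8 (k(L, V) = -5 - 3*1 = -5 - 3 = -8)
k(-12, 3)*o + 93 = -8*109 + 93 = -872 + 93 = -779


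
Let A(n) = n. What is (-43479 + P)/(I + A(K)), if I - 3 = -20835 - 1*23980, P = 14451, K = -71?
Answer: 9676/14961 ≈ 0.64675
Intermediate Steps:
I = -44812 (I = 3 + (-20835 - 1*23980) = 3 + (-20835 - 23980) = 3 - 44815 = -44812)
(-43479 + P)/(I + A(K)) = (-43479 + 14451)/(-44812 - 71) = -29028/(-44883) = -29028*(-1/44883) = 9676/14961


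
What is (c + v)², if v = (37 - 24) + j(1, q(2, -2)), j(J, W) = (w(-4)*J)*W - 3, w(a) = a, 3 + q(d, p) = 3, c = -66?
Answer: 3136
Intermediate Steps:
q(d, p) = 0 (q(d, p) = -3 + 3 = 0)
j(J, W) = -3 - 4*J*W (j(J, W) = (-4*J)*W - 3 = -4*J*W - 3 = -3 - 4*J*W)
v = 10 (v = (37 - 24) + (-3 - 4*1*0) = 13 + (-3 + 0) = 13 - 3 = 10)
(c + v)² = (-66 + 10)² = (-56)² = 3136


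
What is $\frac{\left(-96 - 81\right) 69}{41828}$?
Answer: $- \frac{12213}{41828} \approx -0.29198$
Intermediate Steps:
$\frac{\left(-96 - 81\right) 69}{41828} = \left(-96 - 81\right) 69 \cdot \frac{1}{41828} = \left(-177\right) 69 \cdot \frac{1}{41828} = \left(-12213\right) \frac{1}{41828} = - \frac{12213}{41828}$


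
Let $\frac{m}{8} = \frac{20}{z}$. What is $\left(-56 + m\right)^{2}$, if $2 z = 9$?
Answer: $\frac{33856}{81} \approx 417.98$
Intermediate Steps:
$z = \frac{9}{2}$ ($z = \frac{1}{2} \cdot 9 = \frac{9}{2} \approx 4.5$)
$m = \frac{320}{9}$ ($m = 8 \frac{20}{\frac{9}{2}} = 8 \cdot 20 \cdot \frac{2}{9} = 8 \cdot \frac{40}{9} = \frac{320}{9} \approx 35.556$)
$\left(-56 + m\right)^{2} = \left(-56 + \frac{320}{9}\right)^{2} = \left(- \frac{184}{9}\right)^{2} = \frac{33856}{81}$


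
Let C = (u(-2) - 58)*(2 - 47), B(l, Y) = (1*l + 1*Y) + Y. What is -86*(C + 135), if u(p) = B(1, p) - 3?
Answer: -259290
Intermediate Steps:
B(l, Y) = l + 2*Y (B(l, Y) = (l + Y) + Y = (Y + l) + Y = l + 2*Y)
u(p) = -2 + 2*p (u(p) = (1 + 2*p) - 3 = -2 + 2*p)
C = 2880 (C = ((-2 + 2*(-2)) - 58)*(2 - 47) = ((-2 - 4) - 58)*(-45) = (-6 - 58)*(-45) = -64*(-45) = 2880)
-86*(C + 135) = -86*(2880 + 135) = -86*3015 = -259290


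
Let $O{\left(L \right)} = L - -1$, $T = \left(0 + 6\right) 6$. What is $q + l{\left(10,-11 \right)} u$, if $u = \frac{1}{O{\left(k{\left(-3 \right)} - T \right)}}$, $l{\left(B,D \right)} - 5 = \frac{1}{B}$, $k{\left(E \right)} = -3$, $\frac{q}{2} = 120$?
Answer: $\frac{91149}{380} \approx 239.87$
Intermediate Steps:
$q = 240$ ($q = 2 \cdot 120 = 240$)
$T = 36$ ($T = 6 \cdot 6 = 36$)
$l{\left(B,D \right)} = 5 + \frac{1}{B}$
$O{\left(L \right)} = 1 + L$ ($O{\left(L \right)} = L + 1 = 1 + L$)
$u = - \frac{1}{38}$ ($u = \frac{1}{1 - 39} = \frac{1}{-38} = - \frac{1}{38} \approx -0.026316$)
$q + l{\left(10,-11 \right)} u = 240 + \left(5 + \frac{1}{10}\right) \left(- \frac{1}{38}\right) = 240 + \frac{51}{10} \left(- \frac{1}{38}\right) = 240 - \frac{51}{380} = \frac{91149}{380}$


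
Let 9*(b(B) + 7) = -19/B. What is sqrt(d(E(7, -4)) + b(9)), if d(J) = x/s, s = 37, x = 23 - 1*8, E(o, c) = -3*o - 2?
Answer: I*sqrt(757279)/333 ≈ 2.6133*I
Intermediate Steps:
E(o, c) = -2 - 3*o
x = 15 (x = 23 - 8 = 15)
d(J) = 15/37
b(B) = -7 - 19/(9*B) (b(B) = -7 + (-19/B)/9 = -7 - 19/(9*B))
sqrt(d(E(7, -4)) + b(9)) = sqrt(15/37 + (-7 - 19/9/9)) = sqrt(15/37 + (-7 - 19/9*1/9)) = sqrt(15/37 + (-7 - 19/81)) = sqrt(15/37 - 586/81) = sqrt(-20467/2997) = I*sqrt(757279)/333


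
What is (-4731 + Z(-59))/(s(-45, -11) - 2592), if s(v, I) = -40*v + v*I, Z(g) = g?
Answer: 4790/297 ≈ 16.128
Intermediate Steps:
s(v, I) = -40*v + I*v
(-4731 + Z(-59))/(s(-45, -11) - 2592) = (-4731 - 59)/(-45*(-40 - 11) - 2592) = -4790/(-45*(-51) - 2592) = -4790/(2295 - 2592) = -4790/(-297) = -4790*(-1/297) = 4790/297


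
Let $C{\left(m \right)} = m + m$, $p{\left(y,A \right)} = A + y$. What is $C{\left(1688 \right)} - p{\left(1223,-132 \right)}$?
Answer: $2285$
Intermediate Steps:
$C{\left(m \right)} = 2 m$
$C{\left(1688 \right)} - p{\left(1223,-132 \right)} = 2 \cdot 1688 - \left(-132 + 1223\right) = 3376 - 1091 = 2285$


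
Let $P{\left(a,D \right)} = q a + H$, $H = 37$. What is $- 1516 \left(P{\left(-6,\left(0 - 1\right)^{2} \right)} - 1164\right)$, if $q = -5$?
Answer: $1663052$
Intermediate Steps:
$P{\left(a,D \right)} = 37 - 5 a$ ($P{\left(a,D \right)} = - 5 a + 37 = 37 - 5 a$)
$- 1516 \left(P{\left(-6,\left(0 - 1\right)^{2} \right)} - 1164\right) = - 1516 \left(\left(37 - -30\right) - 1164\right) = - 1516 \left(\left(37 + 30\right) - 1164\right) = - 1516 \left(67 - 1164\right) = \left(-1516\right) \left(-1097\right) = 1663052$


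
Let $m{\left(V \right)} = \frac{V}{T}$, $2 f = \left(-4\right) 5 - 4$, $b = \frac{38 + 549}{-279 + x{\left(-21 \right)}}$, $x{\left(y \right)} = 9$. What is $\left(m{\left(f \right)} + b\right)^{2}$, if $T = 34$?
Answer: $\frac{134536801}{21068100} \approx 6.3858$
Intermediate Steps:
$b = - \frac{587}{270}$ ($b = \frac{38 + 549}{-279 + 9} = \frac{587}{-270} = 587 \left(- \frac{1}{270}\right) = - \frac{587}{270} \approx -2.1741$)
$f = -12$ ($f = \frac{\left(-4\right) 5 - 4}{2} = \frac{-20 - 4}{2} = \frac{1}{2} \left(-24\right) = -12$)
$m{\left(V \right)} = \frac{V}{34}$
$\left(m{\left(f \right)} + b\right)^{2} = \left(\frac{1}{34} \left(-12\right) - \frac{587}{270}\right)^{2} = \left(- \frac{6}{17} - \frac{587}{270}\right)^{2} = \left(- \frac{11599}{4590}\right)^{2} = \frac{134536801}{21068100}$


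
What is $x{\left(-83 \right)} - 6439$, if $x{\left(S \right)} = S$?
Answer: $-6522$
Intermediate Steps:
$x{\left(-83 \right)} - 6439 = -83 - 6439 = -6522$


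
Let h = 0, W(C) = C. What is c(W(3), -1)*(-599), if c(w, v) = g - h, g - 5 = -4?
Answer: -599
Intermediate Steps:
g = 1 (g = 5 - 4 = 1)
c(w, v) = 1 (c(w, v) = 1 - 1*0 = 1 + 0 = 1)
c(W(3), -1)*(-599) = 1*(-599) = -599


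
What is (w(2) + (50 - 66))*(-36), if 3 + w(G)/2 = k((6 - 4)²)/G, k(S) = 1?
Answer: 756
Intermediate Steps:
w(G) = -6 + 2/G (w(G) = -6 + 2*(1/G) = -6 + 2/G)
(w(2) + (50 - 66))*(-36) = ((-6 + 2/2) + (50 - 66))*(-36) = ((-6 + 2*(½)) - 16)*(-36) = ((-6 + 1) - 16)*(-36) = (-5 - 16)*(-36) = -21*(-36) = 756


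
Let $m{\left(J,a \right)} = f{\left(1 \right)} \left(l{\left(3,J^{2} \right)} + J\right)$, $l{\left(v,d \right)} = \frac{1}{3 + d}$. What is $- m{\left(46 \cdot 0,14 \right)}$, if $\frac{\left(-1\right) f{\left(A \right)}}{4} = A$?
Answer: $\frac{4}{3} \approx 1.3333$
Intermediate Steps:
$f{\left(A \right)} = - 4 A$
$m{\left(J,a \right)} = - 4 J - \frac{4}{3 + J^{2}}$ ($m{\left(J,a \right)} = \left(-4\right) 1 \left(\frac{1}{3 + J^{2}} + J\right) = - 4 \left(J + \frac{1}{3 + J^{2}}\right) = - 4 J - \frac{4}{3 + J^{2}}$)
$- m{\left(46 \cdot 0,14 \right)} = - \frac{4 \left(-1 - 46 \cdot 0 \left(3 + \left(46 \cdot 0\right)^{2}\right)\right)}{3 + \left(46 \cdot 0\right)^{2}} = - \frac{4 \left(-1 - 0 \left(3 + 0^{2}\right)\right)}{3 + 0^{2}} = - \frac{4 \left(-1 - 0 \left(3 + 0\right)\right)}{3 + 0} = - \frac{4 \left(-1 - 0 \cdot 3\right)}{3} = - \frac{4 \left(-1 + 0\right)}{3} = - \frac{4 \left(-1\right)}{3} = \left(-1\right) \left(- \frac{4}{3}\right) = \frac{4}{3}$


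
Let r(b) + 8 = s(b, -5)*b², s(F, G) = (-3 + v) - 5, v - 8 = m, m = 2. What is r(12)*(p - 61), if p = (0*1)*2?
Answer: -17080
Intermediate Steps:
v = 10 (v = 8 + 2 = 10)
s(F, G) = 2 (s(F, G) = (-3 + 10) - 5 = 7 - 5 = 2)
p = 0 (p = 0*2 = 0)
r(b) = -8 + 2*b²
r(12)*(p - 61) = (-8 + 2*12²)*(0 - 61) = (-8 + 2*144)*(-61) = (-8 + 288)*(-61) = 280*(-61) = -17080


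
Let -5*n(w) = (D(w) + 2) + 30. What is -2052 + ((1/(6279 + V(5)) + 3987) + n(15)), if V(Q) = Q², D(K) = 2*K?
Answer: 60600357/31520 ≈ 1922.6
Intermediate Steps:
n(w) = -32/5 - 2*w/5 (n(w) = -((2*w + 2) + 30)/5 = -((2 + 2*w) + 30)/5 = -(32 + 2*w)/5 = -32/5 - 2*w/5)
-2052 + ((1/(6279 + V(5)) + 3987) + n(15)) = -2052 + ((1/(6279 + 5²) + 3987) + (-32/5 - ⅖*15)) = -2052 + ((1/(6279 + 25) + 3987) + (-32/5 - 6)) = -2052 + ((1/6304 + 3987) - 62/5) = -2052 + (25134049/6304 - 62/5) = -2052 + 125279397/31520 = 60600357/31520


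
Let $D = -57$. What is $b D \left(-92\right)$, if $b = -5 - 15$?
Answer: $-104880$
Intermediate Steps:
$b = -20$ ($b = -5 - 15 = -20$)
$b D \left(-92\right) = \left(-20\right) \left(-57\right) \left(-92\right) = 1140 \left(-92\right) = -104880$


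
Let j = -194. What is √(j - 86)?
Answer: 2*I*√70 ≈ 16.733*I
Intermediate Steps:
√(j - 86) = √(-194 - 86) = √(-280) = 2*I*√70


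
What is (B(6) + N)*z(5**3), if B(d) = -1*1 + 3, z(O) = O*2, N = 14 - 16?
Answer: 0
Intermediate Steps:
N = -2
z(O) = 2*O
B(d) = 2 (B(d) = -1 + 3 = 2)
(B(6) + N)*z(5**3) = (2 - 2)*(2*5**3) = 0*(2*125) = 0*250 = 0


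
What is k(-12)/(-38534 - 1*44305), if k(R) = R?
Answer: 4/27613 ≈ 0.00014486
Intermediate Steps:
k(-12)/(-38534 - 1*44305) = -12/(-38534 - 1*44305) = -12/(-38534 - 44305) = -12/(-82839) = -12*(-1/82839) = 4/27613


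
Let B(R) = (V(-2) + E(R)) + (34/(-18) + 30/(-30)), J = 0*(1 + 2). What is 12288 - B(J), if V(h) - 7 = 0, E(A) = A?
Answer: 110555/9 ≈ 12284.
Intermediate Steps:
V(h) = 7 (V(h) = 7 + 0 = 7)
J = 0 (J = 0*3 = 0)
B(R) = 37/9 + R (B(R) = (7 + R) + (34/(-18) + 30/(-30)) = (7 + R) + (34*(-1/18) + 30*(-1/30)) = (7 + R) + (-17/9 - 1) = (7 + R) - 26/9 = 37/9 + R)
12288 - B(J) = 12288 - (37/9 + 0) = 12288 - 1*37/9 = 12288 - 37/9 = 110555/9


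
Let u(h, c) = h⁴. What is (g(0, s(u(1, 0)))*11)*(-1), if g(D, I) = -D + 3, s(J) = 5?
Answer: -33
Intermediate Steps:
g(D, I) = 3 - D
(g(0, s(u(1, 0)))*11)*(-1) = ((3 - 1*0)*11)*(-1) = ((3 + 0)*11)*(-1) = (3*11)*(-1) = 33*(-1) = -33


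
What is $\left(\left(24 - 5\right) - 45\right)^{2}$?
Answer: $676$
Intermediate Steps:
$\left(\left(24 - 5\right) - 45\right)^{2} = \left(19 - 45\right)^{2} = \left(-26\right)^{2} = 676$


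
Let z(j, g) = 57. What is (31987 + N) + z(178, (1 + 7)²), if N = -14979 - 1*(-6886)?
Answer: 23951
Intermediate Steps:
N = -8093 (N = -14979 + 6886 = -8093)
(31987 + N) + z(178, (1 + 7)²) = (31987 - 8093) + 57 = 23894 + 57 = 23951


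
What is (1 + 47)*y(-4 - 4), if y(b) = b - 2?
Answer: -480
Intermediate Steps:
y(b) = -2 + b
(1 + 47)*y(-4 - 4) = (1 + 47)*(-2 + (-4 - 4)) = 48*(-2 - 8) = 48*(-10) = -480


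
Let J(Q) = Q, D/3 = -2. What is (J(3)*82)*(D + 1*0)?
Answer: -1476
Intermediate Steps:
D = -6 (D = 3*(-2) = -6)
(J(3)*82)*(D + 1*0) = (3*82)*(-6 + 1*0) = 246*(-6 + 0) = 246*(-6) = -1476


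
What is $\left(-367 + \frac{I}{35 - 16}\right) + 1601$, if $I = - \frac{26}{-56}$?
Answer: $\frac{656501}{532} \approx 1234.0$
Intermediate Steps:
$I = \frac{13}{28}$ ($I = \left(-26\right) \left(- \frac{1}{56}\right) = \frac{13}{28} \approx 0.46429$)
$\left(-367 + \frac{I}{35 - 16}\right) + 1601 = \left(-367 + \frac{13}{28 \left(35 - 16\right)}\right) + 1601 = \left(-367 + \frac{13}{28 \cdot 19}\right) + 1601 = \left(-367 + \frac{13}{28} \cdot \frac{1}{19}\right) + 1601 = \left(-367 + \frac{13}{532}\right) + 1601 = - \frac{195231}{532} + 1601 = \frac{656501}{532}$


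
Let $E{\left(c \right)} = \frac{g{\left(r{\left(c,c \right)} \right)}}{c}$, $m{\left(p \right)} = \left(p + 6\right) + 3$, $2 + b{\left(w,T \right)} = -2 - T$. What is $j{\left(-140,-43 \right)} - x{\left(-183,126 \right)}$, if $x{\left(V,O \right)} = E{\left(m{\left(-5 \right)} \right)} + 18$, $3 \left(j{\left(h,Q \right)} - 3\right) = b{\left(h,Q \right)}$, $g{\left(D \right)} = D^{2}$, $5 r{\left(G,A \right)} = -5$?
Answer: $- \frac{9}{4} \approx -2.25$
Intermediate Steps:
$r{\left(G,A \right)} = -1$ ($r{\left(G,A \right)} = \frac{1}{5} \left(-5\right) = -1$)
$b{\left(w,T \right)} = -4 - T$ ($b{\left(w,T \right)} = -2 - \left(2 + T\right) = -4 - T$)
$m{\left(p \right)} = 9 + p$ ($m{\left(p \right)} = \left(6 + p\right) + 3 = 9 + p$)
$E{\left(c \right)} = \frac{1}{c}$ ($E{\left(c \right)} = \frac{\left(-1\right)^{2}}{c} = 1 \frac{1}{c} = \frac{1}{c}$)
$j{\left(h,Q \right)} = \frac{5}{3} - \frac{Q}{3}$ ($j{\left(h,Q \right)} = 3 + \frac{-4 - Q}{3} = 3 - \left(\frac{4}{3} + \frac{Q}{3}\right) = \frac{5}{3} - \frac{Q}{3}$)
$x{\left(V,O \right)} = \frac{73}{4}$ ($x{\left(V,O \right)} = \frac{1}{9 - 5} + 18 = \frac{1}{4} + 18 = \frac{73}{4}$)
$j{\left(-140,-43 \right)} - x{\left(-183,126 \right)} = \left(\frac{5}{3} - - \frac{43}{3}\right) - \frac{73}{4} = \left(\frac{5}{3} + \frac{43}{3}\right) - \frac{73}{4} = 16 - \frac{73}{4} = - \frac{9}{4}$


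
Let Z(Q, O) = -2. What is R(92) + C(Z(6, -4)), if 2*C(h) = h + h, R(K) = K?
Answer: 90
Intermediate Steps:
C(h) = h (C(h) = (h + h)/2 = (2*h)/2 = h)
R(92) + C(Z(6, -4)) = 92 - 2 = 90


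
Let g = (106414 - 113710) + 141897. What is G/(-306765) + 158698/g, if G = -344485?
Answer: 6336734497/2752725051 ≈ 2.3020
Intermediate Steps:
g = 134601 (g = -7296 + 141897 = 134601)
G/(-306765) + 158698/g = -344485/(-306765) + 158698/134601 = -344485*(-1/306765) + 158698*(1/134601) = 68897/61353 + 158698/134601 = 6336734497/2752725051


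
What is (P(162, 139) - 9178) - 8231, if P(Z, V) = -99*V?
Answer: -31170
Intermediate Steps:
(P(162, 139) - 9178) - 8231 = (-99*139 - 9178) - 8231 = (-13761 - 9178) - 8231 = -22939 - 8231 = -31170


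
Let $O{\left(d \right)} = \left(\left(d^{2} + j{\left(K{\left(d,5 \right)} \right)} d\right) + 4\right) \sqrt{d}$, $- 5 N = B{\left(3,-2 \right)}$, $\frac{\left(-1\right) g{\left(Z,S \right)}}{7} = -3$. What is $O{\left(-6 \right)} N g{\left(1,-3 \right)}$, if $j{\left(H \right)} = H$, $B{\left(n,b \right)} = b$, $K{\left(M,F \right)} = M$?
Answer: $\frac{3192 i \sqrt{6}}{5} \approx 1563.8 i$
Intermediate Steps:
$g{\left(Z,S \right)} = 21$ ($g{\left(Z,S \right)} = \left(-7\right) \left(-3\right) = 21$)
$N = \frac{2}{5}$ ($N = \left(- \frac{1}{5}\right) \left(-2\right) = \frac{2}{5} \approx 0.4$)
$O{\left(d \right)} = \sqrt{d} \left(4 + 2 d^{2}\right)$ ($O{\left(d \right)} = \left(\left(d^{2} + d d\right) + 4\right) \sqrt{d} = \left(\left(d^{2} + d^{2}\right) + 4\right) \sqrt{d} = \left(2 d^{2} + 4\right) \sqrt{d} = \left(4 + 2 d^{2}\right) \sqrt{d} = \sqrt{d} \left(4 + 2 d^{2}\right)$)
$O{\left(-6 \right)} N g{\left(1,-3 \right)} = 2 \sqrt{-6} \left(2 + \left(-6\right)^{2}\right) \frac{2}{5} \cdot 21 = 2 i \sqrt{6} \left(2 + 36\right) \frac{2}{5} \cdot 21 = 2 i \sqrt{6} \cdot 38 \cdot \frac{2}{5} \cdot 21 = 76 i \sqrt{6} \cdot \frac{2}{5} \cdot 21 = \frac{152 i \sqrt{6}}{5} \cdot 21 = \frac{3192 i \sqrt{6}}{5}$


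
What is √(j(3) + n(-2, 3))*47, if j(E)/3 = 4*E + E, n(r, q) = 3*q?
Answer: 141*√6 ≈ 345.38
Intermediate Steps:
j(E) = 15*E (j(E) = 3*(4*E + E) = 3*(5*E) = 15*E)
√(j(3) + n(-2, 3))*47 = √(15*3 + 3*3)*47 = √(45 + 9)*47 = √54*47 = (3*√6)*47 = 141*√6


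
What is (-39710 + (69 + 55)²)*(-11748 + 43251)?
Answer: -766594002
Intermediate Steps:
(-39710 + (69 + 55)²)*(-11748 + 43251) = (-39710 + 124²)*31503 = (-39710 + 15376)*31503 = -24334*31503 = -766594002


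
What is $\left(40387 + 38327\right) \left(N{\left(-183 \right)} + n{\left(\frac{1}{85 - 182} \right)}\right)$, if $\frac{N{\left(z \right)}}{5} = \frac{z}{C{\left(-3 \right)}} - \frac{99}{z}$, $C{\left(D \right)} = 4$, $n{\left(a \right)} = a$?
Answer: $- \frac{210570930603}{11834} \approx -1.7794 \cdot 10^{7}$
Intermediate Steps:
$N{\left(z \right)} = - \frac{495}{z} + \frac{5 z}{4}$ ($N{\left(z \right)} = 5 \left(\frac{z}{4} - \frac{99}{z}\right) = 5 \left(- \frac{99}{z} + \frac{z}{4}\right) = - \frac{495}{z} + \frac{5 z}{4}$)
$\left(40387 + 38327\right) \left(N{\left(-183 \right)} + n{\left(\frac{1}{85 - 182} \right)}\right) = \left(40387 + 38327\right) \left(\left(- \frac{495}{-183} + \frac{5}{4} \left(-183\right)\right) + \frac{1}{85 - 182}\right) = 78714 \left(\left(\left(-495\right) \left(- \frac{1}{183}\right) - \frac{915}{4}\right) + \frac{1}{-97}\right) = 78714 \left(\left(\frac{165}{61} - \frac{915}{4}\right) - \frac{1}{97}\right) = 78714 \left(- \frac{55155}{244} - \frac{1}{97}\right) = 78714 \left(- \frac{5350279}{23668}\right) = - \frac{210570930603}{11834}$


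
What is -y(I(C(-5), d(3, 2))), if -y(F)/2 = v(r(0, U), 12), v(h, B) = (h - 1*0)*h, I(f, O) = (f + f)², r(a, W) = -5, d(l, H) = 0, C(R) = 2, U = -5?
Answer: 50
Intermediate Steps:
I(f, O) = 4*f² (I(f, O) = (2*f)² = 4*f²)
v(h, B) = h² (v(h, B) = (h + 0)*h = h*h = h²)
y(F) = -50 (y(F) = -2*(-5)² = -2*25 = -50)
-y(I(C(-5), d(3, 2))) = -1*(-50) = 50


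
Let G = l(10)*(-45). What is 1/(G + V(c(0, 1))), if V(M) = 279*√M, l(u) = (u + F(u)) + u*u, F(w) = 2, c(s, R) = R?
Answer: -1/4761 ≈ -0.00021004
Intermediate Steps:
l(u) = 2 + u + u² (l(u) = (u + 2) + u*u = (2 + u) + u² = 2 + u + u²)
G = -5040 (G = (2 + 10 + 10²)*(-45) = (2 + 10 + 100)*(-45) = 112*(-45) = -5040)
1/(G + V(c(0, 1))) = 1/(-5040 + 279*√1) = 1/(-5040 + 279*1) = 1/(-5040 + 279) = 1/(-4761) = -1/4761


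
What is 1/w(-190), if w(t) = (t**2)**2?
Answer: 1/1303210000 ≈ 7.6734e-10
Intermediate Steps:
w(t) = t**4
1/w(-190) = 1/((-190)**4) = 1/1303210000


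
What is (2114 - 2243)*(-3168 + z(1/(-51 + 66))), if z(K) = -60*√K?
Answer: 408672 + 516*√15 ≈ 4.1067e+5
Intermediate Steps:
(2114 - 2243)*(-3168 + z(1/(-51 + 66))) = (2114 - 2243)*(-3168 - 60/√(-51 + 66)) = -129*(-3168 - 60*√15/15) = -129*(-3168 - 4*√15) = 408672 + 516*√15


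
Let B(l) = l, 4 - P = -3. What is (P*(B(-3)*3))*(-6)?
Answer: 378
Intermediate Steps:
P = 7 (P = 4 - 1*(-3) = 4 + 3 = 7)
(P*(B(-3)*3))*(-6) = (7*(-3*3))*(-6) = (7*(-9))*(-6) = -63*(-6) = 378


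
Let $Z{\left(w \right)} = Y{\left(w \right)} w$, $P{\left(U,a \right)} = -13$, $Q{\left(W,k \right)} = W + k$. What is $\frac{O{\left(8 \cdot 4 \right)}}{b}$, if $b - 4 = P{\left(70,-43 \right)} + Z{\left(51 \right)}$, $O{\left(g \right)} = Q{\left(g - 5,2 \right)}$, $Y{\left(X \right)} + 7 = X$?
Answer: $\frac{29}{2235} \approx 0.012975$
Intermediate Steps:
$Y{\left(X \right)} = -7 + X$
$Z{\left(w \right)} = w \left(-7 + w\right)$ ($Z{\left(w \right)} = \left(-7 + w\right) w = w \left(-7 + w\right)$)
$O{\left(g \right)} = -3 + g$ ($O{\left(g \right)} = \left(g - 5\right) + 2 = \left(-5 + g\right) + 2 = -3 + g$)
$b = 2235$ ($b = 4 - \left(13 - 51 \left(-7 + 51\right)\right) = 4 + \left(-13 + 51 \cdot 44\right) = 4 + \left(-13 + 2244\right) = 4 + 2231 = 2235$)
$\frac{O{\left(8 \cdot 4 \right)}}{b} = \frac{-3 + 8 \cdot 4}{2235} = \left(-3 + 32\right) \frac{1}{2235} = 29 \cdot \frac{1}{2235} = \frac{29}{2235}$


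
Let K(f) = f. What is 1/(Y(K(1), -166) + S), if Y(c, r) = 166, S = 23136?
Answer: 1/23302 ≈ 4.2915e-5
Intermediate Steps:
1/(Y(K(1), -166) + S) = 1/(166 + 23136) = 1/23302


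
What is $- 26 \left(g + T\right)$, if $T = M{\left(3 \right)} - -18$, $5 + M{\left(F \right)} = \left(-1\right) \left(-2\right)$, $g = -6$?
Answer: $-234$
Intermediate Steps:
$M{\left(F \right)} = -3$ ($M{\left(F \right)} = -5 - -2 = -5 + 2 = -3$)
$T = 15$ ($T = -3 - -18 = -3 + 18 = 15$)
$- 26 \left(g + T\right) = - 26 \left(-6 + 15\right) = \left(-26\right) 9 = -234$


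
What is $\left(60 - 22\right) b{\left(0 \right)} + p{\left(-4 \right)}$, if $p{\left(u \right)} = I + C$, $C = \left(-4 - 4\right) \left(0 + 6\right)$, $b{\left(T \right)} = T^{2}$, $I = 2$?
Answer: $-46$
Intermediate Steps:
$C = -48$ ($C = \left(-8\right) 6 = -48$)
$p{\left(u \right)} = -46$ ($p{\left(u \right)} = 2 - 48 = -46$)
$\left(60 - 22\right) b{\left(0 \right)} + p{\left(-4 \right)} = \left(60 - 22\right) 0^{2} - 46 = 38 \cdot 0 - 46 = 0 - 46 = -46$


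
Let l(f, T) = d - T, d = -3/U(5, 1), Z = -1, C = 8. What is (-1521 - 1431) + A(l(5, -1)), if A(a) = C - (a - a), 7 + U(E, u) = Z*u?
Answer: -2944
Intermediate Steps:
U(E, u) = -7 - u
d = 3/8 (d = -3/(-7 - 1*1) = -3/(-7 - 1) = -3/(-8) = -3*(-⅛) = 3/8 ≈ 0.37500)
l(f, T) = 3/8 - T
A(a) = 8 (A(a) = 8 - (a - a) = 8 - 1*0 = 8 + 0 = 8)
(-1521 - 1431) + A(l(5, -1)) = (-1521 - 1431) + 8 = -2952 + 8 = -2944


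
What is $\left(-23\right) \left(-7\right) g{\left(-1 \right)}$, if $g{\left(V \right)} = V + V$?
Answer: $-322$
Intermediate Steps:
$g{\left(V \right)} = 2 V$
$\left(-23\right) \left(-7\right) g{\left(-1 \right)} = \left(-23\right) \left(-7\right) 2 \left(-1\right) = 161 \left(-2\right) = -322$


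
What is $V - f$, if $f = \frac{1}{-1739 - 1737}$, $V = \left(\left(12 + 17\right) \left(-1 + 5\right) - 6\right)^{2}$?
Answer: $\frac{42059601}{3476} \approx 12100.0$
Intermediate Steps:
$V = 12100$ ($V = \left(29 \cdot 4 - 6\right)^{2} = \left(116 - 6\right)^{2} = 110^{2} = 12100$)
$f = - \frac{1}{3476}$ ($f = \frac{1}{-3476} = - \frac{1}{3476} \approx -0.00028769$)
$V - f = 12100 - - \frac{1}{3476} = 12100 + \frac{1}{3476} = \frac{42059601}{3476}$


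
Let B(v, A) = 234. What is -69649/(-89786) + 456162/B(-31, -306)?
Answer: 6828876533/3501654 ≈ 1950.2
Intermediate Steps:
-69649/(-89786) + 456162/B(-31, -306) = -69649/(-89786) + 456162/234 = -69649*(-1/89786) + 456162*(1/234) = 69649/89786 + 76027/39 = 6828876533/3501654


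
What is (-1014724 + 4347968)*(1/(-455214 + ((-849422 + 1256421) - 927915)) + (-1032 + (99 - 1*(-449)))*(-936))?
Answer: 736997443137502018/488065 ≈ 1.5100e+12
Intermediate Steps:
(-1014724 + 4347968)*(1/(-455214 + ((-849422 + 1256421) - 927915)) + (-1032 + (99 - 1*(-449)))*(-936)) = 3333244*(1/(-455214 + (406999 - 927915)) + (-1032 + (99 + 449))*(-936)) = 3333244*(1/(-455214 - 520916) + (-1032 + 548)*(-936)) = 3333244*(1/(-976130) - 484*(-936)) = 3333244*(-1/976130 + 453024) = 3333244*(442210317119/976130) = 736997443137502018/488065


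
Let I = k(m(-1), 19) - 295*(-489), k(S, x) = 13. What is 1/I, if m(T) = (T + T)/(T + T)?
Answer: 1/144268 ≈ 6.9315e-6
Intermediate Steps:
m(T) = 1 (m(T) = (2*T)/((2*T)) = (2*T)*(1/(2*T)) = 1)
I = 144268 (I = 13 - 295*(-489) = 13 + 144255 = 144268)
1/I = 1/144268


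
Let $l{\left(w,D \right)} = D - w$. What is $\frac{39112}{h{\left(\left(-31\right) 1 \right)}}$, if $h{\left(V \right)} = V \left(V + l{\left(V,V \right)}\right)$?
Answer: $\frac{39112}{961} \approx 40.699$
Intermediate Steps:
$h{\left(V \right)} = V^{2}$ ($h{\left(V \right)} = V \left(V + \left(V - V\right)\right) = V \left(V + 0\right) = V V = V^{2}$)
$\frac{39112}{h{\left(\left(-31\right) 1 \right)}} = \frac{39112}{\left(\left(-31\right) 1\right)^{2}} = \frac{39112}{\left(-31\right)^{2}} = \frac{39112}{961}$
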